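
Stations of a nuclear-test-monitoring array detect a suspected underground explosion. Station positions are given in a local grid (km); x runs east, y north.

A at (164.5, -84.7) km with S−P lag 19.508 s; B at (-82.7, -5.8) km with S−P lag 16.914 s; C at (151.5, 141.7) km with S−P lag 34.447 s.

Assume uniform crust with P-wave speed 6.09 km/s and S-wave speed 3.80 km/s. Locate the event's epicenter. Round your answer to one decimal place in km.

x ≈ -16.3 km, y ≈ -163.3 km

Distance from S−P lag: d = Δt · v_P v_S / (v_P − v_S) = Δt · (6.09·3.80)/(6.09−3.80) ≈ 10.1057·Δt.
So d_A = 197.14, d_B = 170.93, d_C = 348.11 km.
Circle about each station: (x − 164.5)² + (y + 84.7)² = 197.14²; (x + 82.7)² + (y + 5.8)² = 170.93²; (x − 151.5)² + (y − 141.7)² = 348.11².
Subtracting the A equation from the B and C equations removes the quadratic terms:
-494.4 x + 157.8 y = -17714.30
-26.0 x + 452.8 y = -73519.59
Solving the 2×2 system: x ≈ -16.3, y ≈ -163.3 km.
Check against A (with the unrounded x, y): √((x − 164.5)²+(y + 84.7)²) = 197.14 ≈ 197.14 km. ✓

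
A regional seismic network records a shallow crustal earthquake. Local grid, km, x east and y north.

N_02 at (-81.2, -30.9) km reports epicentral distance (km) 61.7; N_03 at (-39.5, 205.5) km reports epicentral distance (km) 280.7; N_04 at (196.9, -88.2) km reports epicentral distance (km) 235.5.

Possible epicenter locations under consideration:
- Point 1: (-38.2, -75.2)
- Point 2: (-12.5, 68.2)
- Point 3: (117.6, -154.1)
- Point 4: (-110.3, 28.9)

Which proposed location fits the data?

Point 1

For each candidate, compare |candidate − station| to the reported distance:
Point 1: residuals N_02 0.0, N_03 0.0, N_04 0.0 → max 0.0 km
Point 2: residuals N_02 58.9, N_03 140.8, N_04 25.9 → max 140.8 km
Point 3: residuals N_02 172.2, N_03 111.7, N_04 132.4 → max 172.2 km
Point 4: residuals N_02 4.8, N_03 90.4, N_04 93.3 → max 93.3 km
Only Point 1 has all residuals ≈ 0.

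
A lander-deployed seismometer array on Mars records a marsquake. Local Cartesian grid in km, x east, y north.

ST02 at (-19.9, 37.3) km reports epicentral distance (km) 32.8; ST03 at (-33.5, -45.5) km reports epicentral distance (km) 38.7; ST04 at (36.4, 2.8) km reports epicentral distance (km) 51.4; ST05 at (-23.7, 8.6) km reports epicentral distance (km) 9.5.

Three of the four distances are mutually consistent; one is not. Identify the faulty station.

ST03

Solve using three stations at a time. Using ST02, ST04, ST05 (subtract circle equations pairwise → linear system) gives (x, y) ≈ (-15.0, 4.9).
Distances from that point to each station vs reported:
  ST02: calculated 32.8 vs reported 32.8 → residual 0.0 km
  ST03: calculated 53.7 vs reported 38.7 → residual 15.0 km
  ST04: calculated 51.4 vs reported 51.4 → residual 0.0 km
  ST05: calculated 9.5 vs reported 9.5 → residual 0.0 km
ST02, ST04, ST05 are mutually consistent (residuals ≈ 0); ST03 is off by 15.0 km.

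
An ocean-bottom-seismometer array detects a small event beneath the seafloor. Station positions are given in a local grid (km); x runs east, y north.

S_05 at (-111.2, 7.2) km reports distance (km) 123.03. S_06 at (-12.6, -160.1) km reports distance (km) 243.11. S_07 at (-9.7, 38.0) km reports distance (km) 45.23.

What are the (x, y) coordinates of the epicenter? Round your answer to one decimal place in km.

x ≈ -14.3 km, y ≈ 83.0 km

Circle about each station: (x + 111.2)² + (y − 7.2)² = 123.03²; (x + 12.6)² + (y + 160.1)² = 243.11²; (x + 9.7)² + (y − 38.0)² = 45.23².
Subtracting pairs of circle equations eliminates x²+y² and gives linear equations (the radical axes):
197.2 x − 334.6 y = -30592.60
203.0 x + 61.6 y = 2211.44
Solving the 2×2 system: x ≈ -14.3, y ≈ 83.0 km.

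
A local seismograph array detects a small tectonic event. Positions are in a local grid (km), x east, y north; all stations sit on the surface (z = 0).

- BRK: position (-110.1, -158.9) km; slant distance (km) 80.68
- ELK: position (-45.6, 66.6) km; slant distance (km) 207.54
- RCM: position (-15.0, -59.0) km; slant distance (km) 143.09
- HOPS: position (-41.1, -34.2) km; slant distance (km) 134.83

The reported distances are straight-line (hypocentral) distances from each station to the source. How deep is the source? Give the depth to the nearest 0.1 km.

Each station gives a sphere (x−x_i)² + (y−y_i)² + z² = d_i² (stations at z=0).
Subtracting the BRK sphere from ELK and RCM: z² cancels, leaving linear equations in x and y:
129.0 x + 451.0 y = -67419.89
190.2 x + 199.8 y = -47630.71
Solving: x ≈ -133.503, y ≈ -111.304 km (keep extra digits for the depth step; rounded: -133.5, -111.3).
Then from the BRK sphere: z² = 80.68² − (x + 110.1)² − (y + 158.9)² with x = -133.503, y = -111.304, so z ≈ 60.796 ≈ 60.8 km.
Check against HOPS (with the unrounded solution): distance 134.83 ≈ 134.83 km. ✓

depth ≈ 60.8 km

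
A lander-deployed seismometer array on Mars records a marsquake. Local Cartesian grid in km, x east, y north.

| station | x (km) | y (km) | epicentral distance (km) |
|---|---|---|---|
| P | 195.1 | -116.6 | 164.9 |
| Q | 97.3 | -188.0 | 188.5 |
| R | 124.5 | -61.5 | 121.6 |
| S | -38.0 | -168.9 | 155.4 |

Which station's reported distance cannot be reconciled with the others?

Solve using three stations at a time. Using Q, R, S (subtract circle equations pairwise → linear system) gives (x, y) ≈ (9.8, -21.0).
Distances from that point to each station vs reported:
  P: calculated 208.5 vs reported 164.9 → residual 43.6 km
  Q: calculated 188.5 vs reported 188.5 → residual 0.0 km
  R: calculated 121.6 vs reported 121.6 → residual 0.0 km
  S: calculated 155.4 vs reported 155.4 → residual 0.0 km
Q, R, S are mutually consistent (residuals ≈ 0); P is off by 43.6 km.

P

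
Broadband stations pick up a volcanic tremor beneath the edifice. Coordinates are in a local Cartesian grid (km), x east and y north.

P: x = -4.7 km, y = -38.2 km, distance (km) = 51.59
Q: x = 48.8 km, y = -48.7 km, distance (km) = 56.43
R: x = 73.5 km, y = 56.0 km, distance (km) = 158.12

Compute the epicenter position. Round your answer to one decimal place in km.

8.4 km east, -88.1 km north

Circle about each station: (x + 4.7)² + (y + 38.2)² = 51.59²; (x − 48.8)² + (y + 48.7)² = 56.43²; (x − 73.5)² + (y − 56.0)² = 158.12².
Subtracting the P equation from the Q and R equations removes the quadratic terms:
107.0 x − 21.0 y = 2748.98
156.4 x + 188.4 y = -15283.49
Solving the 2×2 system: x ≈ 8.4, y ≈ -88.1 km.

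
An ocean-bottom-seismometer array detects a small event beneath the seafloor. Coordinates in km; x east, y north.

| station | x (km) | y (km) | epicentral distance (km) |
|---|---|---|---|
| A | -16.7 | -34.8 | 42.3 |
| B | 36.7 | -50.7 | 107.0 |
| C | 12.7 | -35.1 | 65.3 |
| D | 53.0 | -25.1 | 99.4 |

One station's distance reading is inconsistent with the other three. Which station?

Solve using three stations at a time. Using A, C, D (subtract circle equations pairwise → linear system) gives (x, y) ≈ (-43.8, -2.2).
Distances from that point to each station vs reported:
  A: calculated 42.4 vs reported 42.3 → residual 0.1 km
  B: calculated 93.9 vs reported 107.0 → residual 13.1 km
  C: calculated 65.3 vs reported 65.3 → residual 0.0 km
  D: calculated 99.4 vs reported 99.4 → residual 0.0 km
A, C, D are mutually consistent (residuals ≈ 0); B is off by 13.1 km.

B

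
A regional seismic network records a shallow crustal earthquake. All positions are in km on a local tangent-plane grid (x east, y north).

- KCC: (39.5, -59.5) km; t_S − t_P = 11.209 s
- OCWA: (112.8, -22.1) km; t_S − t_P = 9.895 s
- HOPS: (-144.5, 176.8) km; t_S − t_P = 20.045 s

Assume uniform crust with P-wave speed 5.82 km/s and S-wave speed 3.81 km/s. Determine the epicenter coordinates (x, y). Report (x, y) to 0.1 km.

Distance from S−P lag: d = Δt · v_P v_S / (v_P − v_S) = Δt · (5.82·3.81)/(5.82−3.81) ≈ 11.0319·Δt.
So d_KCC = 123.66, d_OCWA = 109.16, d_HOPS = 221.14 km.
Circle about each station: (x − 39.5)² + (y + 59.5)² = 123.66²; (x − 112.8)² + (y + 22.1)² = 109.16²; (x + 144.5)² + (y − 176.8)² = 221.14².
Subtracting the KCC equation from the OCWA and HOPS equations removes the quadratic terms:
146.6 x + 74.8 y = 11487.64
-368.0 x + 472.6 y = 13426.89
Solving the 2×2 system: x ≈ 45.7, y ≈ 64.0 km.
Check against KCC (with the unrounded x, y): √((x − 39.5)²+(y + 59.5)²) = 123.66 ≈ 123.66 km. ✓

45.7 km east, 64.0 km north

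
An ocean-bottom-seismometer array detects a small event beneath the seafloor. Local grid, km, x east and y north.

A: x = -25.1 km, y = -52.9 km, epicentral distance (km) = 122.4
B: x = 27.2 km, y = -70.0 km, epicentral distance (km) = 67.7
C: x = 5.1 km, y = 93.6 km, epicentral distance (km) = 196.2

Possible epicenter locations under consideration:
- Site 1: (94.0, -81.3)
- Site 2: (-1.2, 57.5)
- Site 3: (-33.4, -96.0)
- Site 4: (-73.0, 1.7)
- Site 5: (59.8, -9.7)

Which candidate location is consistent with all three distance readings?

For each candidate, compare |candidate − station| to the reported distance:
Site 1: residuals A 0.0, B 0.0, C 0.0 → max 0.0 km
Site 2: residuals A 9.4, B 62.9, C 159.6 → max 159.6 km
Site 3: residuals A 78.5, B 1.8, C 2.7 → max 78.5 km
Site 4: residuals A 49.8, B 55.5, C 75.6 → max 75.6 km
Site 5: residuals A 27.1, B 0.8, C 79.3 → max 79.3 km
Only Site 1 has all residuals ≈ 0.

Site 1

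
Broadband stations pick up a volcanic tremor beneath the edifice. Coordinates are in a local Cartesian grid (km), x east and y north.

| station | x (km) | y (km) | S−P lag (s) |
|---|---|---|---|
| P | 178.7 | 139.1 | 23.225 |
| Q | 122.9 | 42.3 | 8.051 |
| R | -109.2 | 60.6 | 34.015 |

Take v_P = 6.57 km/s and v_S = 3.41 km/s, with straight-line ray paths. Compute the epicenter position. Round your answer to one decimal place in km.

119.9 km east, -14.7 km north

Distance from S−P lag: d = Δt · v_P v_S / (v_P − v_S) = Δt · (6.57·3.41)/(6.57−3.41) ≈ 7.0898·Δt.
So d_P = 164.66, d_Q = 57.08, d_R = 241.16 km.
Circle about each station: (x − 178.7)² + (y − 139.1)² = 164.66²; (x − 122.9)² + (y − 42.3)² = 57.08²; (x + 109.2)² + (y − 60.6)² = 241.16².
Subtracting pairs of circle equations eliminates x²+y² and gives linear equations (the radical axes):
-111.6 x − 193.6 y = -10534.01
-575.8 x − 157.0 y = -66730.73
Solving the 2×2 system: x ≈ 119.9, y ≈ -14.7 km.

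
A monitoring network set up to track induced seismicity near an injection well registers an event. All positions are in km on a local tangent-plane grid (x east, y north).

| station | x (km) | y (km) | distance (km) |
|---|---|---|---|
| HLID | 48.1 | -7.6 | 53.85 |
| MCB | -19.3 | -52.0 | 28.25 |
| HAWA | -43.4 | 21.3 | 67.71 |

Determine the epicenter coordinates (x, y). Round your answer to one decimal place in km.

-0.4 km east, -31.0 km north

Circle about each station: (x − 48.1)² + (y + 7.6)² = 53.85²; (x + 19.3)² + (y + 52.0)² = 28.25²; (x + 43.4)² + (y − 21.3)² = 67.71².
Subtracting the HLID equation from the MCB and HAWA equations removes the quadratic terms:
-134.8 x − 88.8 y = 2806.88
-183.0 x + 57.8 y = -1718.94
Solving the 2×2 system: x ≈ -0.4, y ≈ -31.0 km.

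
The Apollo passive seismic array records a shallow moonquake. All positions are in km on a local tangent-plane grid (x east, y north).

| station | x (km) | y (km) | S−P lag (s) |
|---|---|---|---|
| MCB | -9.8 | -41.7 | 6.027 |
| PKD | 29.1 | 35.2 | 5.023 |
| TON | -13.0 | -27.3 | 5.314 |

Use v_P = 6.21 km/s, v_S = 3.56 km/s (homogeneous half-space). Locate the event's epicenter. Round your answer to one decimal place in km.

(26.2, -6.6)

Distance from S−P lag: d = Δt · v_P v_S / (v_P − v_S) = Δt · (6.21·3.56)/(6.21−3.56) ≈ 8.3425·Δt.
So d_MCB = 50.28, d_PKD = 41.90, d_TON = 44.33 km.
Circle about each station: (x + 9.8)² + (y + 41.7)² = 50.28²; (x − 29.1)² + (y − 35.2)² = 41.90²; (x + 13.0)² + (y + 27.3)² = 44.33².
Subtracting the MCB equation from the PKD and TON equations removes the quadratic terms:
77.8 x + 153.8 y = 1023.39
-6.4 x + 28.8 y = -357.71
Solving the 2×2 system: x ≈ 26.2, y ≈ -6.6 km.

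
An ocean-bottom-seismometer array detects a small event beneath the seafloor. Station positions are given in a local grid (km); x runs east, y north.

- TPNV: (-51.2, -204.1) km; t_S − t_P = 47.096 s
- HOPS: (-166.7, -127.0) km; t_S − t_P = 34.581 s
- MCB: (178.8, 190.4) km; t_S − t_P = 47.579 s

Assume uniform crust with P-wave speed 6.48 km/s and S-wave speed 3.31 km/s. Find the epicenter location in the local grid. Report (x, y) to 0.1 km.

Distance from S−P lag: d = Δt · v_P v_S / (v_P − v_S) = Δt · (6.48·3.31)/(6.48−3.31) ≈ 6.7662·Δt.
So d_TPNV = 318.66, d_HOPS = 233.98, d_MCB = 321.93 km.
Circle about each station: (x + 51.2)² + (y + 204.1)² = 318.66²; (x + 166.7)² + (y + 127.0)² = 233.98²; (x − 178.8)² + (y − 190.4)² = 321.93².
Subtracting the TPNV equation from the HOPS and MCB equations removes the quadratic terms:
-231.0 x + 154.2 y = 46437.20
460.0 x + 789.0 y = 21848.62
Solving the 2×2 system: x ≈ -131.4, y ≈ 104.3 km.

-131.4 km east, 104.3 km north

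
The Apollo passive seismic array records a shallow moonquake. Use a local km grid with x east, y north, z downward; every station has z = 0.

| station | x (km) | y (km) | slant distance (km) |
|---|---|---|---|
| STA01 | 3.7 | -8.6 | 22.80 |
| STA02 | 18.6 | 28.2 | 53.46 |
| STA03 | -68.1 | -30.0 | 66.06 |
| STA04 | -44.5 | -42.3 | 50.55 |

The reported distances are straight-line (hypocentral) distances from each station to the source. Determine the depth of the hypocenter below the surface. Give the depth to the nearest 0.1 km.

Each station gives a sphere (x−x_i)² + (y−y_i)² + z² = d_i² (stations at z=0).
Subtracting the STA01 sphere from STA02 and STA03: z² cancels, leaving linear equations in x and y:
29.8 x + 73.6 y = -1284.58
-143.6 x − 42.8 y = 1605.88
Solving: x ≈ -6.802, y ≈ -14.700 km (keep extra digits for the depth step; rounded: -6.8, -14.7).
Then from the STA01 sphere: z² = 22.80² − (x − 3.7)² − (y + 8.6)² with x = -6.802, y = -14.700, so z ≈ 19.296 ≈ 19.3 km.
Check against STA04 (with the unrounded solution): distance 50.55 ≈ 50.55 km. ✓

19.3 km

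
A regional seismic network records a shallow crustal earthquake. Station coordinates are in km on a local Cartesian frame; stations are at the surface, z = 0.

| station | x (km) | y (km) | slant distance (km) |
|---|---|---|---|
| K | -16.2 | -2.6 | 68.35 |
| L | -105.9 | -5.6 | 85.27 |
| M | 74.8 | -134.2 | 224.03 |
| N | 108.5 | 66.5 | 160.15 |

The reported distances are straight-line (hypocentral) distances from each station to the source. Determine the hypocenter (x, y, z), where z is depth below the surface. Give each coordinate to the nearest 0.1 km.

x ≈ -48.4 km, y ≈ 50.8 km, depth ≈ 28.0 km

Each station gives a sphere (x−x_i)² + (y−y_i)² + z² = d_i² (stations at z=0).
Subtracting the K sphere from L and M: z² cancels, leaving linear equations in x and y:
-179.4 x − 6.0 y = 8377.72
182.0 x − 263.2 y = -22182.24
Solving: x ≈ -48.398, y ≈ 50.812 km (keep extra digits for the depth step; rounded: -48.4, 50.8).
Then from the K sphere: z² = 68.35² − (x + 16.2)² − (y + 2.6)² with x = -48.398, y = 50.812, so z ≈ 27.967 ≈ 28.0 km.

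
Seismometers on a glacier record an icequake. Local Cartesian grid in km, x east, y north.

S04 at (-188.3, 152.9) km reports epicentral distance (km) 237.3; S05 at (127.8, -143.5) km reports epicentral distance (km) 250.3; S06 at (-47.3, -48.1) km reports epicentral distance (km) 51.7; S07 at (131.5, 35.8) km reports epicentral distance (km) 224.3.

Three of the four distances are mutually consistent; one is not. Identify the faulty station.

Solve using three stations at a time. Using S05, S06, S07 (subtract circle equations pairwise → linear system) gives (x, y) ≈ (-87.0, -15.0).
Distances from that point to each station vs reported:
  S04: calculated 196.1 vs reported 237.3 → residual 41.2 km
  S05: calculated 250.3 vs reported 250.3 → residual 0.0 km
  S06: calculated 51.7 vs reported 51.7 → residual 0.0 km
  S07: calculated 224.3 vs reported 224.3 → residual 0.0 km
S05, S06, S07 are mutually consistent (residuals ≈ 0); S04 is off by 41.2 km.

S04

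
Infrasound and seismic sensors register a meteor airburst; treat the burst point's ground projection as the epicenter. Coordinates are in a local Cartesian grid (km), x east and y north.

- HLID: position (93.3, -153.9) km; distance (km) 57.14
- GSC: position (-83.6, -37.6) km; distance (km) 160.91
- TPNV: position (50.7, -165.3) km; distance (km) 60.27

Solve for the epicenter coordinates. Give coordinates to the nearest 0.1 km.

Circle about each station: (x − 93.3)² + (y + 153.9)² = 57.14²; (x + 83.6)² + (y + 37.6)² = 160.91²; (x − 50.7)² + (y + 165.3)² = 60.27².
Subtracting the HLID equation from the GSC and TPNV equations removes the quadratic terms:
-353.8 x + 232.6 y = -46614.43
-85.2 x − 22.8 y = -2863.01
Solving the 2×2 system: x ≈ 62.0, y ≈ -106.1 km.

(62.0, -106.1)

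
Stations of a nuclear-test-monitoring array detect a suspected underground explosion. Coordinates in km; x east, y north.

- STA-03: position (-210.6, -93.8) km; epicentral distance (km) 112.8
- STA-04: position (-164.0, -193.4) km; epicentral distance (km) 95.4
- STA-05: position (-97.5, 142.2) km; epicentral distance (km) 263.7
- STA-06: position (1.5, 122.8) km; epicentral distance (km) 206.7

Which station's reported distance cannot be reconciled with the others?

Solve using three stations at a time. Using STA-03, STA-04, STA-05 (subtract circle equations pairwise → linear system) gives (x, y) ≈ (-101.2, -121.5).
Distances from that point to each station vs reported:
  STA-03: calculated 112.9 vs reported 112.8 → residual 0.1 km
  STA-04: calculated 95.5 vs reported 95.4 → residual 0.1 km
  STA-05: calculated 263.7 vs reported 263.7 → residual 0.0 km
  STA-06: calculated 265.0 vs reported 206.7 → residual 58.3 km
STA-03, STA-04, STA-05 are mutually consistent (residuals ≈ 0); STA-06 is off by 58.3 km.

STA-06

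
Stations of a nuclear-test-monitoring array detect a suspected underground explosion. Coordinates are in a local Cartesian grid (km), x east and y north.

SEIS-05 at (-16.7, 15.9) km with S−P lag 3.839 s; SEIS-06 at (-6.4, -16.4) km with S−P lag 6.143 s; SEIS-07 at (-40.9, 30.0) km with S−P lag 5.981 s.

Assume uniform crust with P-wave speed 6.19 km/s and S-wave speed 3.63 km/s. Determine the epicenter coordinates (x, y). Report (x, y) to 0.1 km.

Distance from S−P lag: d = Δt · v_P v_S / (v_P − v_S) = Δt · (6.19·3.63)/(6.19−3.63) ≈ 8.7772·Δt.
So d_SEIS-05 = 33.70, d_SEIS-06 = 53.92, d_SEIS-07 = 52.50 km.
Circle about each station: (x + 16.7)² + (y − 15.9)² = 33.70²; (x + 6.4)² + (y + 16.4)² = 53.92²; (x + 40.9)² + (y − 30.0)² = 52.50².
Subtracting pairs of circle equations eliminates x²+y² and gives linear equations (the radical axes):
20.6 x − 64.6 y = -1993.46
-48.4 x + 28.2 y = 420.55
Solving the 2×2 system: x ≈ 11.4, y ≈ 34.5 km.
Check against SEIS-05 (with the unrounded x, y): √((x + 16.7)²+(y − 15.9)²) = 33.71 ≈ 33.70 km. ✓

(11.4, 34.5)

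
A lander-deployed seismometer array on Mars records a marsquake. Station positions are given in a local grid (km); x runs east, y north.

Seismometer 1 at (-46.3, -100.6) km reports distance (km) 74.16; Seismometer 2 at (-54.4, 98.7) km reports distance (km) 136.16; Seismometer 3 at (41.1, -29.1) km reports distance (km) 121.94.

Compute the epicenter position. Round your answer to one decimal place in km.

(-80.7, -34.9)

Circle about each station: (x + 46.3)² + (y + 100.6)² = 74.16²; (x + 54.4)² + (y − 98.7)² = 136.16²; (x − 41.1)² + (y + 29.1)² = 121.94².
Subtracting the Seismometer 1 equation from the Seismometer 2 and Seismometer 3 equations removes the quadratic terms:
-16.2 x + 398.6 y = -12602.84
174.8 x + 143.0 y = -19097.69
Solving the 2×2 system: x ≈ -80.7, y ≈ -34.9 km.
Check against Seismometer 1 (with the unrounded x, y): √((x + 46.3)²+(y + 100.6)²) = 74.17 ≈ 74.16 km. ✓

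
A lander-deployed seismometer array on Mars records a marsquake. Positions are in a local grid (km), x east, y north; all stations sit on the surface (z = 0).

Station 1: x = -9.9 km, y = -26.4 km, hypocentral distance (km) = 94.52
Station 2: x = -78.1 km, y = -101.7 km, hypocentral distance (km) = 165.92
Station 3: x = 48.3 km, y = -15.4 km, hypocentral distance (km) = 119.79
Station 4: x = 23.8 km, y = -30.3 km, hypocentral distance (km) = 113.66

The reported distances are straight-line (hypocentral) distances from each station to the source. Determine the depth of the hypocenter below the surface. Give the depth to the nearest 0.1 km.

Each station gives a sphere (x−x_i)² + (y−y_i)² + z² = d_i² (stations at z=0).
Subtracting the Station 1 sphere from Station 2 and Station 3: z² cancels, leaving linear equations in x and y:
-136.4 x − 150.6 y = -2947.89
116.4 x + 22.0 y = -3640.53
Solving: x ≈ -42.199, y ≈ 57.795 km (keep extra digits for the depth step; rounded: -42.2, 57.8).
Then from the Station 1 sphere: z² = 94.52² − (x + 9.9)² − (y + 26.4)² with x = -42.199, y = 57.795, so z ≈ 28.320 ≈ 28.3 km.

depth ≈ 28.3 km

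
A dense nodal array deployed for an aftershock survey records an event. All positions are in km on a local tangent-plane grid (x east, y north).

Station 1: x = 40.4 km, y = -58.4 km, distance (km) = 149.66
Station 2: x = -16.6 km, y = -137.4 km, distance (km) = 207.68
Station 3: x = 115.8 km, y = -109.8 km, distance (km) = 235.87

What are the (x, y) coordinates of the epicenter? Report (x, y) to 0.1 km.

x ≈ -37.8 km, y ≈ 69.2 km

Circle about each station: (x − 40.4)² + (y + 58.4)² = 149.66²; (x + 16.6)² + (y + 137.4)² = 207.68²; (x − 115.8)² + (y + 109.8)² = 235.87².
Subtracting pairs of circle equations eliminates x²+y² and gives linear equations (the radical axes):
-114.0 x − 158.0 y = -6621.27
150.8 x − 102.8 y = -12813.58
Solving the 2×2 system: x ≈ -37.8, y ≈ 69.2 km.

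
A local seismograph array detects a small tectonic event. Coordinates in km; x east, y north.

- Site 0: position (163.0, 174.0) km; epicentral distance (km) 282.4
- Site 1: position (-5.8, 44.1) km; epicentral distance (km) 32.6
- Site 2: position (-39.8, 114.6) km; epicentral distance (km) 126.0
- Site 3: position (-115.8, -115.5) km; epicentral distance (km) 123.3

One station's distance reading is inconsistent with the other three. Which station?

Solve using three stations at a time. Using Site 0, Site 2, Site 3 (subtract circle equations pairwise → linear system) gives (x, y) ≈ (-50.4, -11.0).
Distances from that point to each station vs reported:
  Site 0: calculated 282.4 vs reported 282.4 → residual 0.0 km
  Site 1: calculated 70.9 vs reported 32.6 → residual 38.3 km
  Site 2: calculated 126.0 vs reported 126.0 → residual 0.0 km
  Site 3: calculated 123.3 vs reported 123.3 → residual 0.0 km
Site 0, Site 2, Site 3 are mutually consistent (residuals ≈ 0); Site 1 is off by 38.3 km.

Site 1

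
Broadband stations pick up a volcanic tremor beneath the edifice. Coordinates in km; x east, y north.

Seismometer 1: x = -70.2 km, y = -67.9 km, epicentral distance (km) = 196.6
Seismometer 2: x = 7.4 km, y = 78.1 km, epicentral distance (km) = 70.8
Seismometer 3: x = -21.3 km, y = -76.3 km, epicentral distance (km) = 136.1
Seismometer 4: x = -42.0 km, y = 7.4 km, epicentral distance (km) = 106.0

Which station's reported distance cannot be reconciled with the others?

Solve using three stations at a time. Using Seismometer 2, Seismometer 3, Seismometer 4 (subtract circle equations pairwise → linear system) gives (x, y) ≈ (61.1, 32.0).
Distances from that point to each station vs reported:
  Seismometer 1: calculated 165.0 vs reported 196.6 → residual 31.6 km
  Seismometer 2: calculated 70.7 vs reported 70.8 → residual 0.1 km
  Seismometer 3: calculated 136.1 vs reported 136.1 → residual 0.0 km
  Seismometer 4: calculated 106.0 vs reported 106.0 → residual 0.0 km
Seismometer 2, Seismometer 3, Seismometer 4 are mutually consistent (residuals ≈ 0); Seismometer 1 is off by 31.6 km.

Seismometer 1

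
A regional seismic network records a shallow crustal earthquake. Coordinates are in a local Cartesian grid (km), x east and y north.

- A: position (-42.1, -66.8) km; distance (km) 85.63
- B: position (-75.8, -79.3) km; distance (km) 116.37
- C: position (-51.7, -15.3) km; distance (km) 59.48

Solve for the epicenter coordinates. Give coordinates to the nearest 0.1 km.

Circle about each station: (x + 42.1)² + (y + 66.8)² = 85.63²; (x + 75.8)² + (y + 79.3)² = 116.37²; (x + 51.7)² + (y + 15.3)² = 59.48².
Subtracting the A equation from the B and C equations removes the quadratic terms:
-67.4 x − 25.0 y = -410.00
-19.2 x + 103.0 y = 466.96
Solving the 2×2 system: x ≈ 4.1, y ≈ 5.3 km.
Check against A (with the unrounded x, y): √((x + 42.1)²+(y + 66.8)²) = 85.64 ≈ 85.63 km. ✓

x ≈ 4.1 km, y ≈ 5.3 km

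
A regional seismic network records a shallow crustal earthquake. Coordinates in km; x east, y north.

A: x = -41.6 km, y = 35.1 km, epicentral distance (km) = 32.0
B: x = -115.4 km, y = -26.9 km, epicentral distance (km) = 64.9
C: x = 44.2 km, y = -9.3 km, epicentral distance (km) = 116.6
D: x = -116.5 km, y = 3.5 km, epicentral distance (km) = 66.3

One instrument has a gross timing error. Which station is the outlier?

Solve using three stations at a time. Using A, B, C (subtract circle equations pairwise → linear system) gives (x, y) ≈ (-69.0, 18.5).
Distances from that point to each station vs reported:
  A: calculated 32.0 vs reported 32.0 → residual 0.0 km
  B: calculated 64.9 vs reported 64.9 → residual 0.0 km
  C: calculated 116.6 vs reported 116.6 → residual 0.0 km
  D: calculated 49.8 vs reported 66.3 → residual 16.5 km
A, B, C are mutually consistent (residuals ≈ 0); D is off by 16.5 km.

D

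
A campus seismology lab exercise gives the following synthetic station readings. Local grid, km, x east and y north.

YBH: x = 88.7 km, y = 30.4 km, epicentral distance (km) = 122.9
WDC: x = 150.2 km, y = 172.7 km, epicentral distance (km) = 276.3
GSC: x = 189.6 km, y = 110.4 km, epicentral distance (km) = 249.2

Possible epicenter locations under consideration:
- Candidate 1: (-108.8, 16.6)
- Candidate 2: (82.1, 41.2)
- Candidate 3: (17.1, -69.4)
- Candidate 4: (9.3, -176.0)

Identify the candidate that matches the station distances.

For each candidate, compare |candidate − station| to the reported distance:
Candidate 1: residuals YBH 75.1, WDC 26.1, GSC 63.6 → max 75.1 km
Candidate 2: residuals YBH 110.2, WDC 128.2, GSC 121.4 → max 128.2 km
Candidate 3: residuals YBH 0.1, WDC 0.0, GSC 0.0 → max 0.1 km
Candidate 4: residuals YBH 98.2, WDC 99.8, GSC 89.2 → max 99.8 km
Only Candidate 3 has all residuals ≈ 0.

Candidate 3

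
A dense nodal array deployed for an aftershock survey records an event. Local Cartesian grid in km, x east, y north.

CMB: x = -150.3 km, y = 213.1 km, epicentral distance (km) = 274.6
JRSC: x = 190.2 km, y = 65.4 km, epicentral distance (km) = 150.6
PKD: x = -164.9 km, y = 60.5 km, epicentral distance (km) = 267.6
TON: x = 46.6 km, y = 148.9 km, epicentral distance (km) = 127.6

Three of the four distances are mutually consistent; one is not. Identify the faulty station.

Solve using three stations at a time. Using CMB, JRSC, TON (subtract circle equations pairwise → linear system) gives (x, y) ≈ (46.2, 21.4).
Distances from that point to each station vs reported:
  CMB: calculated 274.6 vs reported 274.6 → residual 0.0 km
  JRSC: calculated 150.6 vs reported 150.6 → residual 0.0 km
  PKD: calculated 214.7 vs reported 267.6 → residual 52.9 km
  TON: calculated 127.5 vs reported 127.6 → residual 0.1 km
CMB, JRSC, TON are mutually consistent (residuals ≈ 0); PKD is off by 52.9 km.

PKD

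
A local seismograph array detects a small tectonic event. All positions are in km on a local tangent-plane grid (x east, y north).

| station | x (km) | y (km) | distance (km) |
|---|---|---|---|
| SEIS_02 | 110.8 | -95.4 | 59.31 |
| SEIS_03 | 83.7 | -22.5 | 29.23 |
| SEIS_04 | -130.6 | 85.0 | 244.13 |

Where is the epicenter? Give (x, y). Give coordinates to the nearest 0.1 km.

73.0 km east, -49.7 km north

Circle about each station: (x − 110.8)² + (y + 95.4)² = 59.31²; (x − 83.7)² + (y + 22.5)² = 29.23²; (x + 130.6)² + (y − 85.0)² = 244.13².
Subtracting pairs of circle equations eliminates x²+y² and gives linear equations (the radical axes):
-54.2 x + 145.8 y = -11202.58
-482.8 x + 360.8 y = -53178.22
Solving the 2×2 system: x ≈ 73.0, y ≈ -49.7 km.
Check against SEIS_02 (with the unrounded x, y): √((x − 110.8)²+(y + 95.4)²) = 59.31 ≈ 59.31 km. ✓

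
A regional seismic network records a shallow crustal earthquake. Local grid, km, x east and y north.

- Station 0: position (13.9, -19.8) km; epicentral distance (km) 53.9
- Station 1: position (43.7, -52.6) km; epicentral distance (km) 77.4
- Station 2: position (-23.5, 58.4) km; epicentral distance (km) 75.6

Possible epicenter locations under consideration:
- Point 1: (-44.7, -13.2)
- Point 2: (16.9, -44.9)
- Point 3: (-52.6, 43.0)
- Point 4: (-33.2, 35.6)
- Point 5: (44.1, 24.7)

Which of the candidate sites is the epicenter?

Point 5

For each candidate, compare |candidate − station| to the reported distance:
Point 1: residuals Station 0 5.1, Station 1 19.4, Station 2 0.9 → max 19.4 km
Point 2: residuals Station 0 28.6, Station 1 49.5, Station 2 35.3 → max 49.5 km
Point 3: residuals Station 0 37.6, Station 1 58.3, Station 2 42.7 → max 58.3 km
Point 4: residuals Station 0 18.8, Station 1 39.6, Station 2 50.8 → max 50.8 km
Point 5: residuals Station 0 0.1, Station 1 0.1, Station 2 0.1 → max 0.1 km
Only Point 5 has all residuals ≈ 0.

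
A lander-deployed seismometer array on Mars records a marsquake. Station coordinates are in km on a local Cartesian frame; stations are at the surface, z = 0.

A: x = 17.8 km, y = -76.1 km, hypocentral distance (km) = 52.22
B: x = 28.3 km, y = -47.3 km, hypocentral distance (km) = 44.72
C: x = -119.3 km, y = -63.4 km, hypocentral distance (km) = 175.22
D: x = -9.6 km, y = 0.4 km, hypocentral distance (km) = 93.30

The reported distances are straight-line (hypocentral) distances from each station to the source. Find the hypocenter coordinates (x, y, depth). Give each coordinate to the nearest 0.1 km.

(52.2, -59.7, 35.7)

Each station gives a sphere (x−x_i)² + (y−y_i)² + z² = d_i² (stations at z=0).
Subtracting the A sphere from B and C: z² cancels, leaving linear equations in x and y:
21.0 x + 57.6 y = -2342.82
-274.2 x + 25.4 y = -15831.12
Solving: x ≈ 52.205, y ≈ -59.707 km (keep extra digits for the depth step; rounded: 52.2, -59.7).
Then from the A sphere: z² = 52.22² − (x − 17.8)² − (y + 76.1)² with x = 52.205, y = -59.707, so z ≈ 35.700 ≈ 35.7 km.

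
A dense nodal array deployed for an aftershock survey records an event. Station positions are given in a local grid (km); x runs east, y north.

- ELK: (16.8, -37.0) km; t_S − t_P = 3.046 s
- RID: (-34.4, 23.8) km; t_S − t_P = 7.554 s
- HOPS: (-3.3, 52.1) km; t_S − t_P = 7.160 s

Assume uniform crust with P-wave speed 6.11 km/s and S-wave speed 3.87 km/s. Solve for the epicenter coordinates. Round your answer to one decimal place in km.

36.9 km east, -11.9 km north

Distance from S−P lag: d = Δt · v_P v_S / (v_P − v_S) = Δt · (6.11·3.87)/(6.11−3.87) ≈ 10.5561·Δt.
So d_ELK = 32.15, d_RID = 79.74, d_HOPS = 75.58 km.
Circle about each station: (x − 16.8)² + (y + 37.0)² = 32.15²; (x + 34.4)² + (y − 23.8)² = 79.74²; (x + 3.3)² + (y − 52.1)² = 75.58².
Subtracting the ELK equation from the RID and HOPS equations removes the quadratic terms:
-102.4 x + 121.6 y = -5226.29
-40.2 x + 178.2 y = -3604.65
Solving the 2×2 system: x ≈ 36.9, y ≈ -11.9 km.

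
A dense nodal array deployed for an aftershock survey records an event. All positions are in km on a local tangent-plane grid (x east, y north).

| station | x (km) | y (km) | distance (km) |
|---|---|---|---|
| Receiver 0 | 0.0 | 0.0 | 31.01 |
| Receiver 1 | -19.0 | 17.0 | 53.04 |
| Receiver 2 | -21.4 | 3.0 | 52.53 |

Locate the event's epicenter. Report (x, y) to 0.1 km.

(31.0, -0.7)

Circle about each station: x² + y² = 31.01²; (x + 19.0)² + (y − 17.0)² = 53.04²; (x + 21.4)² + (y − 3.0)² = 52.53².
Subtracting the Receiver 0 equation from the Receiver 1 and Receiver 2 equations removes the quadratic terms:
-38.0 x + 34.0 y = -1201.62
-42.8 x + 6.0 y = -1330.82
Solving the 2×2 system: x ≈ 31.0, y ≈ -0.7 km.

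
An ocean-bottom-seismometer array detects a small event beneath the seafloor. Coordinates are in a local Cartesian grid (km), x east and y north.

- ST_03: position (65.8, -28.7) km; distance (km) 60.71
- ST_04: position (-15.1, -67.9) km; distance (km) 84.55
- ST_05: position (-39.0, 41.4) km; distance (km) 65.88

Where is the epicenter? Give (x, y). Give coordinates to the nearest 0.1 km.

Circle about each station: (x − 65.8)² + (y + 28.7)² = 60.71²; (x + 15.1)² + (y + 67.9)² = 84.55²; (x + 39.0)² + (y − 41.4)² = 65.88².
Subtracting pairs of circle equations eliminates x²+y² and gives linear equations (the radical axes):
-161.8 x − 78.4 y = -3777.91
-209.6 x + 140.2 y = -2572.84
Solving the 2×2 system: x ≈ 18.7, y ≈ 9.6 km.

(18.7, 9.6)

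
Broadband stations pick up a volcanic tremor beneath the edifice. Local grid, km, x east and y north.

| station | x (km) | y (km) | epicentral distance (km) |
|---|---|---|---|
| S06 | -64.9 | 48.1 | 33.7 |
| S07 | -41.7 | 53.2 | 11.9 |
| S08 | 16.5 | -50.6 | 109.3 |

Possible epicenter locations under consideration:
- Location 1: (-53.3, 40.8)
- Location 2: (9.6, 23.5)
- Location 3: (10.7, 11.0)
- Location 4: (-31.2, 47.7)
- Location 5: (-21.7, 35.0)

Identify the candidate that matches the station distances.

For each candidate, compare |candidate − station| to the reported distance:
Location 1: residuals S06 20.0, S07 5.1, S08 5.7 → max 20.0 km
Location 2: residuals S06 44.8, S07 47.4, S08 34.9 → max 47.4 km
Location 3: residuals S06 50.5, S07 55.4, S08 47.4 → max 55.4 km
Location 4: residuals S06 0.0, S07 0.0, S08 0.0 → max 0.0 km
Location 5: residuals S06 11.4, S07 15.1, S08 15.6 → max 15.6 km
Only Location 4 has all residuals ≈ 0.

Location 4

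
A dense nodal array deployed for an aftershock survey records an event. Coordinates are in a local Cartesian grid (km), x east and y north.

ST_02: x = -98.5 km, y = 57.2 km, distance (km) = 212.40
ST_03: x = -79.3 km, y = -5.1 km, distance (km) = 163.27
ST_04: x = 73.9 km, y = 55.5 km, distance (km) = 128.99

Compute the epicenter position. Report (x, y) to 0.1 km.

Circle about each station: (x + 98.5)² + (y − 57.2)² = 212.40²; (x + 79.3)² + (y + 5.1)² = 163.27²; (x − 73.9)² + (y − 55.5)² = 128.99².
Subtracting the ST_02 equation from the ST_03 and ST_04 equations removes the quadratic terms:
38.4 x − 124.6 y = 11797.08
344.8 x − 3.4 y = 24042.71
Solving the 2×2 system: x ≈ 69.0, y ≈ -73.4 km.

(69.0, -73.4)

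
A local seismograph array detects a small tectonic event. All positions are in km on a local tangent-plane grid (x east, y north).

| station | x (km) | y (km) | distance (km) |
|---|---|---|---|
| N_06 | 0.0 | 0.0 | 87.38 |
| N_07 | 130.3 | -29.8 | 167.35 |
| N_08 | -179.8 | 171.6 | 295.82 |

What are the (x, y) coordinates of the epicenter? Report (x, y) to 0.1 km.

Circle about each station: x² + y² = 87.38²; (x − 130.3)² + (y + 29.8)² = 167.35²; (x + 179.8)² + (y − 171.6)² = 295.82².
Subtracting pairs of circle equations eliminates x²+y² and gives linear equations (the radical axes):
260.6 x − 59.6 y = -2504.63
-359.6 x + 343.2 y = -18099.61
Solving the 2×2 system: x ≈ -28.5, y ≈ -82.6 km.

(-28.5, -82.6)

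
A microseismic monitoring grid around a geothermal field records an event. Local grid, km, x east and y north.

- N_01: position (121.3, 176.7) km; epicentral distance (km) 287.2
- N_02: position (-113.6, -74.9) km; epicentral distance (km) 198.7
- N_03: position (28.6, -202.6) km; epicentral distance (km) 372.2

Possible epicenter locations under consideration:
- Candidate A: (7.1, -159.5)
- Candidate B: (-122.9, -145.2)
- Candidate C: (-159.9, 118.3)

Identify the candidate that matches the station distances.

Candidate C

For each candidate, compare |candidate − station| to the reported distance:
Candidate A: residuals N_01 67.9, N_02 51.3, N_03 324.0 → max 324.0 km
Candidate B: residuals N_01 116.8, N_02 127.8, N_03 210.2 → max 210.2 km
Candidate C: residuals N_01 0.0, N_02 0.0, N_03 0.0 → max 0.0 km
Only Candidate C has all residuals ≈ 0.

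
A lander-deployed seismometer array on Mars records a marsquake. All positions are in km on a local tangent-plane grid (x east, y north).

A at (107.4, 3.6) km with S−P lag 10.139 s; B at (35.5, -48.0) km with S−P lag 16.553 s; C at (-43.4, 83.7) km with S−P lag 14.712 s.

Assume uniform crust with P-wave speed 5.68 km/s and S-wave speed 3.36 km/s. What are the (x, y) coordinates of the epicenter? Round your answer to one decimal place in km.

Distance from S−P lag: d = Δt · v_P v_S / (v_P − v_S) = Δt · (5.68·3.36)/(5.68−3.36) ≈ 8.2262·Δt.
So d_A = 83.41, d_B = 136.17, d_C = 121.02 km.
Circle about each station: (x − 107.4)² + (y − 3.6)² = 83.41²; (x − 35.5)² + (y + 48.0)² = 136.17²; (x + 43.4)² + (y − 83.7)² = 121.02².
Subtracting pairs of circle equations eliminates x²+y² and gives linear equations (the radical axes):
-143.8 x − 103.2 y = -19568.51
-301.6 x + 160.2 y = -10347.08
Solving the 2×2 system: x ≈ 77.6, y ≈ 81.5 km.
Check against A (with the unrounded x, y): √((x − 107.4)²+(y − 3.6)²) = 83.40 ≈ 83.41 km. ✓

(77.6, 81.5)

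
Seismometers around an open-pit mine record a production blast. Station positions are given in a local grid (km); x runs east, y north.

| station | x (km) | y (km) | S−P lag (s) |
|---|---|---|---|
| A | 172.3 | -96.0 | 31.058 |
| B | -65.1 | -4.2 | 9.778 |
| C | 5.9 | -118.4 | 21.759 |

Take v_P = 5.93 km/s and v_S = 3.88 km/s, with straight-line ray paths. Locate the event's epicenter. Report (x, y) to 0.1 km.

-123.2 km east, 88.9 km north

Distance from S−P lag: d = Δt · v_P v_S / (v_P − v_S) = Δt · (5.93·3.88)/(5.93−3.88) ≈ 11.2236·Δt.
So d_A = 348.58, d_B = 109.74, d_C = 244.21 km.
Circle about each station: (x − 172.3)² + (y + 96.0)² = 348.58²; (x + 65.1)² + (y + 4.2)² = 109.74²; (x − 5.9)² + (y + 118.4)² = 244.21².
Subtracting pairs of circle equations eliminates x²+y² and gives linear equations (the radical axes):
-474.8 x + 183.6 y = 74817.51
-332.8 x − 44.8 y = 37019.57
Solving the 2×2 system: x ≈ -123.2, y ≈ 88.9 km.
Check against A (with the unrounded x, y): √((x − 172.3)²+(y + 96.0)²) = 348.58 ≈ 348.58 km. ✓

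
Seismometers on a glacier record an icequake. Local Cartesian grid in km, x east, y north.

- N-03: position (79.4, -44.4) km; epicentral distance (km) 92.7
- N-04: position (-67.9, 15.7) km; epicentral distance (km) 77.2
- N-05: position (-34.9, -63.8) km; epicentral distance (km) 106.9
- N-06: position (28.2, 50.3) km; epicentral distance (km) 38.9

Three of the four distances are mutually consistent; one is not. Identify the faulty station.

Solve using three stations at a time. Using N-03, N-04, N-06 (subtract circle equations pairwise → linear system) gives (x, y) ≈ (9.3, 16.3).
Distances from that point to each station vs reported:
  N-03: calculated 92.7 vs reported 92.7 → residual 0.0 km
  N-04: calculated 77.2 vs reported 77.2 → residual 0.0 km
  N-05: calculated 91.5 vs reported 106.9 → residual 15.4 km
  N-06: calculated 38.9 vs reported 38.9 → residual 0.0 km
N-03, N-04, N-06 are mutually consistent (residuals ≈ 0); N-05 is off by 15.4 km.

N-05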